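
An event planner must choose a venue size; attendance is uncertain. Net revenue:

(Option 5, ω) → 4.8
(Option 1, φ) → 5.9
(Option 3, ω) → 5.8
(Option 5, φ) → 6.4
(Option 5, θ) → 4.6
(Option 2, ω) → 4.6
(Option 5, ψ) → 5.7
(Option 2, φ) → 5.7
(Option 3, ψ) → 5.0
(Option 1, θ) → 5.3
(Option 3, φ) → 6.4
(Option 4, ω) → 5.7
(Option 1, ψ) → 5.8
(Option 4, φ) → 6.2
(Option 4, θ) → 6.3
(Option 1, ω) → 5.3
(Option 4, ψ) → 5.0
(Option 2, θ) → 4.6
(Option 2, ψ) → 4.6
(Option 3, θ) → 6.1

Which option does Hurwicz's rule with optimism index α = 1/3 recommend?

Option 1: 1/3·5.9 + 2/3·5.3 = 5.5
Option 2: 1/3·5.7 + 2/3·4.6 = 149/30
Option 3: 1/3·6.4 + 2/3·5.0 = 82/15
Option 4: 1/3·6.3 + 2/3·5.0 = 163/30
Option 5: 1/3·6.4 + 2/3·4.6 = 5.2
Highest Hurwicz score = 5.5 → Option 1.

Option 1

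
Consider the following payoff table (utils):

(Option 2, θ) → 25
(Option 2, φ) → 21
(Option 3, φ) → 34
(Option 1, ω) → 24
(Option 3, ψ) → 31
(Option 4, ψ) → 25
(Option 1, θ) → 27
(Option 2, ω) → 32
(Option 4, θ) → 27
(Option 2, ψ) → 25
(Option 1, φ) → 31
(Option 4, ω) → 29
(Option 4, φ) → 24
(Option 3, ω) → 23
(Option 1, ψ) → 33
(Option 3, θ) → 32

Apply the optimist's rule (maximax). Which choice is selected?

Row maxima: Option 1=33, Option 2=32, Option 3=34, Option 4=29
Best best-case = 34 → Option 3.

Option 3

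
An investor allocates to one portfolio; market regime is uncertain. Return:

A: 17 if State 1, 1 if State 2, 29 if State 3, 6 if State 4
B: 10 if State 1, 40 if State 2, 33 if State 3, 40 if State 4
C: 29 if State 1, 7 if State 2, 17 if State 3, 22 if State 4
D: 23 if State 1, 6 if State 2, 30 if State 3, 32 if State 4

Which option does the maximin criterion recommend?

Row minima: A=1, B=10, C=7, D=6
Best worst-case = 10 → B.

B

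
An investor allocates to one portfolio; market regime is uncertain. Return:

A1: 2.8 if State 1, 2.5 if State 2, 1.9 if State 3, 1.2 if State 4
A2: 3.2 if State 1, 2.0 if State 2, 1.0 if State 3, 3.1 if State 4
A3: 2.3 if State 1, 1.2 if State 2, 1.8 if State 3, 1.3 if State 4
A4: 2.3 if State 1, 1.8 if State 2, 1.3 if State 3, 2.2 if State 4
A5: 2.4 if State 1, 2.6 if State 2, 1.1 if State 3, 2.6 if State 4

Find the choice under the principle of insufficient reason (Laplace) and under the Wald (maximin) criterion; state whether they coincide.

laplace → A2; maximin → A4 (disagree)

Row averages: A1=2.1, A2=2.325, A3=1.65, A4=1.9, A5=2.175
Highest average = 2.325 → A2.
Row minima: A1=1.2, A2=1.0, A3=1.2, A4=1.3, A5=1.1
Best worst-case = 1.3 → A4.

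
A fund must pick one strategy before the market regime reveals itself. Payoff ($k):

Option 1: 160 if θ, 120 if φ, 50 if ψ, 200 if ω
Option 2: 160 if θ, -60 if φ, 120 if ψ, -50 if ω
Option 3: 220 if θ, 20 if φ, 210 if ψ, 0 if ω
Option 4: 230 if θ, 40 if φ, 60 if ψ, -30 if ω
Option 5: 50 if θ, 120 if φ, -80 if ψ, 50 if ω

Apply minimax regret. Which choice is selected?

Column bests: θ=230, φ=120, ψ=210, ω=200.
Option 1 regrets: 70, 0, 160, 0 → max 160
Option 2 regrets: 70, 180, 90, 250 → max 250
Option 3 regrets: 10, 100, 0, 200 → max 200
Option 4 regrets: 0, 80, 150, 230 → max 230
Option 5 regrets: 180, 0, 290, 150 → max 290
Smallest max regret = 160 → Option 1.

Option 1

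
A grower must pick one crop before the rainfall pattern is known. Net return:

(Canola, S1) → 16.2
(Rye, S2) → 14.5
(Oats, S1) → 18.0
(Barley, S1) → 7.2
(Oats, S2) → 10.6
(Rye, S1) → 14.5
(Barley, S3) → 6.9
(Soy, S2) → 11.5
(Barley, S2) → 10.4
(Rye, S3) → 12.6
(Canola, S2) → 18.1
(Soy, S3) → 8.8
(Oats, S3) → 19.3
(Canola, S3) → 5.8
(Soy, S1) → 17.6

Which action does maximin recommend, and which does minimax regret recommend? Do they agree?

maximin → Rye; minimax regret → Rye (agree)

Row minima: Oats=10.6, Barley=6.9, Canola=5.8, Soy=8.8, Rye=12.6
Best worst-case = 12.6 → Rye.
Column bests: S1=18.0, S2=18.1, S3=19.3.
Oats regrets: 0.0, 7.5, 0.0 → max 7.5
Barley regrets: 10.8, 7.7, 12.4 → max 12.4
Canola regrets: 1.8, 0.0, 13.5 → max 13.5
Soy regrets: 0.4, 6.6, 10.5 → max 10.5
Rye regrets: 3.5, 3.6, 6.7 → max 6.7
Smallest max regret = 6.7 → Rye.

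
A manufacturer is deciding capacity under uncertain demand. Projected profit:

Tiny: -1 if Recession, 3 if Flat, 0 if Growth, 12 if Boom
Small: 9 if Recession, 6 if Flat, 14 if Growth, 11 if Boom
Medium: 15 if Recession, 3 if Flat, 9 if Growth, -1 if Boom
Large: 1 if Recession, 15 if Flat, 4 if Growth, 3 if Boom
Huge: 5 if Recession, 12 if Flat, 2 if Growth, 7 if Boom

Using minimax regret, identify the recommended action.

Column bests: Recession=15, Flat=15, Growth=14, Boom=12.
Tiny regrets: 16, 12, 14, 0 → max 16
Small regrets: 6, 9, 0, 1 → max 9
Medium regrets: 0, 12, 5, 13 → max 13
Large regrets: 14, 0, 10, 9 → max 14
Huge regrets: 10, 3, 12, 5 → max 12
Smallest max regret = 9 → Small.

Small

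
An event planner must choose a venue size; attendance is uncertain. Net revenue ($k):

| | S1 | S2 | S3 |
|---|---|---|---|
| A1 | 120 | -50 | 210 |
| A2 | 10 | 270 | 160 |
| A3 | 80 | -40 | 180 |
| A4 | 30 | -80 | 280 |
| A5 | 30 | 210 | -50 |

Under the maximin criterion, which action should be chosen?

Row minima: A1=-50, A2=10, A3=-40, A4=-80, A5=-50
Best worst-case = 10 → A2.

A2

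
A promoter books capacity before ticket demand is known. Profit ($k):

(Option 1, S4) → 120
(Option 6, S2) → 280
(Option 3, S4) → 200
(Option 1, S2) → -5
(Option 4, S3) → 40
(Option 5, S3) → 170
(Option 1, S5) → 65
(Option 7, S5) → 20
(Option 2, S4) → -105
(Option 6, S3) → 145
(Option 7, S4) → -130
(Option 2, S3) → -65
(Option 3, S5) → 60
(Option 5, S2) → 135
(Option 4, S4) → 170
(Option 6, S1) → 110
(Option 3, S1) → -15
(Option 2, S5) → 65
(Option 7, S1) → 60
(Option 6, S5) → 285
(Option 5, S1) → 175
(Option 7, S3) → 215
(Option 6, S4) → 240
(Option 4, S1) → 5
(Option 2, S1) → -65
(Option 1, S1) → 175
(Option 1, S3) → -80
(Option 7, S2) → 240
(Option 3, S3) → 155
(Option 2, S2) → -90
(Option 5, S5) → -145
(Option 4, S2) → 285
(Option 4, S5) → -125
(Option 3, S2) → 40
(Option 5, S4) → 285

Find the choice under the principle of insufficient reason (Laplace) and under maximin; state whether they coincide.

laplace → Option 6; maximin → Option 6 (agree)

Row averages: Option 1=55, Option 2=-52, Option 3=88, Option 4=75, Option 5=124, Option 6=212, Option 7=81
Highest average = 212 → Option 6.
Row minima: Option 1=-80, Option 2=-105, Option 3=-15, Option 4=-125, Option 5=-145, Option 6=110, Option 7=-130
Best worst-case = 110 → Option 6.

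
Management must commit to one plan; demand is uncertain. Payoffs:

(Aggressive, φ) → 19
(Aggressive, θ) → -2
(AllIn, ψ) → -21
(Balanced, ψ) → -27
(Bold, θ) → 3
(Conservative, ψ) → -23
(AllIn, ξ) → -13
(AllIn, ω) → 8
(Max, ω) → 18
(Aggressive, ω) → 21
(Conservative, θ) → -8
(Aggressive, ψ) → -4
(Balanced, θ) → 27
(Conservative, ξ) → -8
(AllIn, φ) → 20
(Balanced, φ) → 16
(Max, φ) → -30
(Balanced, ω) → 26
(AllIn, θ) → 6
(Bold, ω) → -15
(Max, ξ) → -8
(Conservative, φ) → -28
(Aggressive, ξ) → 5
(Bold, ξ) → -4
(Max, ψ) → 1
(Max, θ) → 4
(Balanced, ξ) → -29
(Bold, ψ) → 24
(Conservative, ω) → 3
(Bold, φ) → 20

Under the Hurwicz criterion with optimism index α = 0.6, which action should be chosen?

Conservative: 0.6·3 + 0.4·(-28) = -9.4
Balanced: 0.6·27 + 0.4·(-29) = 4.6
Aggressive: 0.6·21 + 0.4·(-4) = 11
Bold: 0.6·24 + 0.4·(-15) = 8.4
AllIn: 0.6·20 + 0.4·(-21) = 3.6
Max: 0.6·18 + 0.4·(-30) = -1.2
Highest Hurwicz score = 11 → Aggressive.

Aggressive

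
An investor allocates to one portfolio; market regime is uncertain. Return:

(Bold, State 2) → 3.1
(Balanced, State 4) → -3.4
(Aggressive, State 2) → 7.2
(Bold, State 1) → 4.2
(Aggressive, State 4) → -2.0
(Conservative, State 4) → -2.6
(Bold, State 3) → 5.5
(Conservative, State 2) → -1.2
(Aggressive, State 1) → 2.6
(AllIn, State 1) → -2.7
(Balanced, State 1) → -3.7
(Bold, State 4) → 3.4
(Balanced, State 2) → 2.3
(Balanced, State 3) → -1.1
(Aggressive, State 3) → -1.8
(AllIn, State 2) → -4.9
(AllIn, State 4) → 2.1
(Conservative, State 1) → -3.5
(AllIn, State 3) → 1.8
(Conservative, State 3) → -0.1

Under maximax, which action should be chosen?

Aggressive

Row maxima: Conservative=-0.1, Balanced=2.3, Aggressive=7.2, Bold=5.5, AllIn=2.1
Best best-case = 7.2 → Aggressive.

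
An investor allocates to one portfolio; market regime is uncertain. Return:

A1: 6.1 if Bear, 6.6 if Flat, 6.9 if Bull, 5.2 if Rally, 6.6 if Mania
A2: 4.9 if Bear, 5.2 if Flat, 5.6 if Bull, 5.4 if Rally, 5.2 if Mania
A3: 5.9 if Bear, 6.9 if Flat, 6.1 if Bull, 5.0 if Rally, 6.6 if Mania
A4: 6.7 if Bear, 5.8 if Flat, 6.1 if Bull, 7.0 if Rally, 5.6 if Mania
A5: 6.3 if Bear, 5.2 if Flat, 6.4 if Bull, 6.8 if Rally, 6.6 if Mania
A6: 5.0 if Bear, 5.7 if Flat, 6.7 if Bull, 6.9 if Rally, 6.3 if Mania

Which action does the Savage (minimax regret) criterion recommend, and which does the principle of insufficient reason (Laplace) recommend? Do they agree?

minimax regret → A4; laplace → A1 (disagree)

Column bests: Bear=6.7, Flat=6.9, Bull=6.9, Rally=7.0, Mania=6.6.
A1 regrets: 0.6, 0.3, 0.0, 1.8, 0.0 → max 1.8
A2 regrets: 1.8, 1.7, 1.3, 1.6, 1.4 → max 1.8
A3 regrets: 0.8, 0.0, 0.8, 2.0, 0.0 → max 2.0
A4 regrets: 0.0, 1.1, 0.8, 0.0, 1.0 → max 1.1
A5 regrets: 0.4, 1.7, 0.5, 0.2, 0.0 → max 1.7
A6 regrets: 1.7, 1.2, 0.2, 0.1, 0.3 → max 1.7
Smallest max regret = 1.1 → A4.
Row averages: A1=6.28, A2=5.26, A3=6.1, A4=6.24, A5=6.26, A6=6.12
Highest average = 6.28 → A1.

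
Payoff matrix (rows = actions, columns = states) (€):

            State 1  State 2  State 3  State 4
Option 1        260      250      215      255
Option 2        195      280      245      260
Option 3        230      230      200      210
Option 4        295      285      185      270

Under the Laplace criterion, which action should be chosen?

Option 4

Row averages: Option 1=245, Option 2=245, Option 3=217.5, Option 4=258.75
Highest average = 258.75 → Option 4.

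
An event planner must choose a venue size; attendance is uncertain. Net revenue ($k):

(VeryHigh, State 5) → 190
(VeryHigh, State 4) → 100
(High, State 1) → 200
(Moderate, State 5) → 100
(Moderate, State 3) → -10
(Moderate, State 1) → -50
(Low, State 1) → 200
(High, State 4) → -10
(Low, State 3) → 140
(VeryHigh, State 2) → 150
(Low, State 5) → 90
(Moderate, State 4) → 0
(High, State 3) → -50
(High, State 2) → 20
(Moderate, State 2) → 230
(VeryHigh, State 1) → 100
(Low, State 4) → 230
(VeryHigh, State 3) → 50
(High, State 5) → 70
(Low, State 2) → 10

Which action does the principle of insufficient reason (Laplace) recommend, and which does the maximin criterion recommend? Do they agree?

laplace → Low; maximin → VeryHigh (disagree)

Row averages: Low=134, Moderate=54, High=46, VeryHigh=118
Highest average = 134 → Low.
Row minima: Low=10, Moderate=-50, High=-50, VeryHigh=50
Best worst-case = 50 → VeryHigh.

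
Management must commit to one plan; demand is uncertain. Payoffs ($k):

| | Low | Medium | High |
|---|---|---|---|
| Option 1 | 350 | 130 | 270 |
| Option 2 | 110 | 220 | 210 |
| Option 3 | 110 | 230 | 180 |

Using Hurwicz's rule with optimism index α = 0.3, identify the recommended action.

Option 1: 0.3·350 + 0.7·130 = 196
Option 2: 0.3·220 + 0.7·110 = 143
Option 3: 0.3·230 + 0.7·110 = 146
Highest Hurwicz score = 196 → Option 1.

Option 1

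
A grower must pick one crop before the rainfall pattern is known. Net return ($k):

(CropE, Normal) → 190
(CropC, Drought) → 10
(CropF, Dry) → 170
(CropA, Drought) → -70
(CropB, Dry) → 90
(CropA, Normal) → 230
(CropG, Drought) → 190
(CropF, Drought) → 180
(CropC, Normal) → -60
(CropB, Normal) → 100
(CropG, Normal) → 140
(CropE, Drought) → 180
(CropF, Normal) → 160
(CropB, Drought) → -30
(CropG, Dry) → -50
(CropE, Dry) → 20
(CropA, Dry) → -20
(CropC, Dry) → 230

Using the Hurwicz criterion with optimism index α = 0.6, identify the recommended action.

CropF

CropE: 0.6·190 + 0.4·20 = 122
CropF: 0.6·180 + 0.4·160 = 172
CropC: 0.6·230 + 0.4·(-60) = 114
CropG: 0.6·190 + 0.4·(-50) = 94
CropB: 0.6·100 + 0.4·(-30) = 48
CropA: 0.6·230 + 0.4·(-70) = 110
Highest Hurwicz score = 172 → CropF.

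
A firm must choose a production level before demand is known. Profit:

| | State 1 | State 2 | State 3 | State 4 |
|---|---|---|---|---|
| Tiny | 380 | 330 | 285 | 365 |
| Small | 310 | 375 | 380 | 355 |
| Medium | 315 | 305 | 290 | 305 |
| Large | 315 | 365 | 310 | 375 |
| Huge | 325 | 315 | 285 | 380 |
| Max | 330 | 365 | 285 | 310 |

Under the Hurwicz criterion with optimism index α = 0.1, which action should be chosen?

Tiny: 0.1·380 + 0.9·285 = 294.5
Small: 0.1·380 + 0.9·310 = 317
Medium: 0.1·315 + 0.9·290 = 292.5
Large: 0.1·375 + 0.9·310 = 316.5
Huge: 0.1·380 + 0.9·285 = 294.5
Max: 0.1·365 + 0.9·285 = 293
Highest Hurwicz score = 317 → Small.

Small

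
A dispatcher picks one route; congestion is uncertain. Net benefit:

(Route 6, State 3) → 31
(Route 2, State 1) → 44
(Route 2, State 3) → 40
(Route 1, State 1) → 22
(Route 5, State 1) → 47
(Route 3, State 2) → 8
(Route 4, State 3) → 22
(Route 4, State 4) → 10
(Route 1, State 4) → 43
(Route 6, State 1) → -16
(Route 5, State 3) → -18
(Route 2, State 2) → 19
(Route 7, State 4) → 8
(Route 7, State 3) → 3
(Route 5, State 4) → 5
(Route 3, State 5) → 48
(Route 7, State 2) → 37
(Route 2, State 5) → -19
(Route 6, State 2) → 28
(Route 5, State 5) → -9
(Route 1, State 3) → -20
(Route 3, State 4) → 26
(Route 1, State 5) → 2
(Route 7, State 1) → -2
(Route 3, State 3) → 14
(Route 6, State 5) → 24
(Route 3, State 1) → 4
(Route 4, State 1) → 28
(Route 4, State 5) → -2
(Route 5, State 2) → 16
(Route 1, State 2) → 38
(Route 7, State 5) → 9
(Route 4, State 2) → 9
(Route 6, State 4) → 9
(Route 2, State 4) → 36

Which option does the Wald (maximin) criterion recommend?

Row minima: Route 1=-20, Route 2=-19, Route 3=4, Route 4=-2, Route 5=-18, Route 6=-16, Route 7=-2
Best worst-case = 4 → Route 3.

Route 3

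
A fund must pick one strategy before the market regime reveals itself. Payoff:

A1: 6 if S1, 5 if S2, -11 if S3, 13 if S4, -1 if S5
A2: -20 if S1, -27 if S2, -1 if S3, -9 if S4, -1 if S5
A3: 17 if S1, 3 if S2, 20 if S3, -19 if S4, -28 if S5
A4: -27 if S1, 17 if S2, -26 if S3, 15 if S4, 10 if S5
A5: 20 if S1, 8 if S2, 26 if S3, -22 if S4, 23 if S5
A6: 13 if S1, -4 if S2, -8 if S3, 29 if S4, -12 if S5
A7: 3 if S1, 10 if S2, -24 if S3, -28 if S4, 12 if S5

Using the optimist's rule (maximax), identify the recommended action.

Row maxima: A1=13, A2=-1, A3=20, A4=17, A5=26, A6=29, A7=12
Best best-case = 29 → A6.

A6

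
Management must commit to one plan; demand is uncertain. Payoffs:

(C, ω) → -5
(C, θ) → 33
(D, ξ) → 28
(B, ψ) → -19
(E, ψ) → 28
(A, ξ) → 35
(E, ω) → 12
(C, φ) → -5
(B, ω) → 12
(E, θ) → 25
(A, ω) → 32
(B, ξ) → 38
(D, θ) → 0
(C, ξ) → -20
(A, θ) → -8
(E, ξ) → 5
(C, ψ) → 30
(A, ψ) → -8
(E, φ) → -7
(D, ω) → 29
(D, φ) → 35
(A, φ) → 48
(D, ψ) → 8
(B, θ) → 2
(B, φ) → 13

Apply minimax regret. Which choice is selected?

Column bests: θ=33, φ=48, ψ=30, ω=32, ξ=38.
A regrets: 41, 0, 38, 0, 3 → max 41
B regrets: 31, 35, 49, 20, 0 → max 49
C regrets: 0, 53, 0, 37, 58 → max 58
D regrets: 33, 13, 22, 3, 10 → max 33
E regrets: 8, 55, 2, 20, 33 → max 55
Smallest max regret = 33 → D.

D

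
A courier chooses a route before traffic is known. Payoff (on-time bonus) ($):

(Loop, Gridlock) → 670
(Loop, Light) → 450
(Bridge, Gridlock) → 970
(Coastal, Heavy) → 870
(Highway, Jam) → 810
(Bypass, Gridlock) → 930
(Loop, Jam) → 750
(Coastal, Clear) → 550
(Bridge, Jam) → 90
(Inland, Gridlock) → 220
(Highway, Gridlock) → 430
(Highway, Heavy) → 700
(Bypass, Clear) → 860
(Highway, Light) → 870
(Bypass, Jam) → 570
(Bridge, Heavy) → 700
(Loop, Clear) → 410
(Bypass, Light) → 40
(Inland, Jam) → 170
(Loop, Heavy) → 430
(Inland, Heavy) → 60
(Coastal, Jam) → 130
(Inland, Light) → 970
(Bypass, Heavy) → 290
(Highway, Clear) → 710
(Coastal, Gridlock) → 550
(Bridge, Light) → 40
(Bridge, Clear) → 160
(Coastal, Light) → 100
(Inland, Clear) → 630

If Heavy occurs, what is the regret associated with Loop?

440

Best payoff under Heavy is 870.
Regret = 870 − 430 = 440.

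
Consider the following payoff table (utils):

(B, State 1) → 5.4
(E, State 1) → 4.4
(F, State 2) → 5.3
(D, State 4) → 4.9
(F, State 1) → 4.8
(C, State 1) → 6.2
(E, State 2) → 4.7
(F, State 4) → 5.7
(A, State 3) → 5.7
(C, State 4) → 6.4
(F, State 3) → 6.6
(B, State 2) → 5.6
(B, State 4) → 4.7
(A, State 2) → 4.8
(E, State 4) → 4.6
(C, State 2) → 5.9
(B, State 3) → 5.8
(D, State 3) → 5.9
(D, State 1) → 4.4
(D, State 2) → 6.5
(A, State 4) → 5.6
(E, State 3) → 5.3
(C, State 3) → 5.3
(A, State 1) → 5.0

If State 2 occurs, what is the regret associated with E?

Best payoff under State 2 is 6.5.
Regret = 6.5 − 4.7 = 1.8.

1.8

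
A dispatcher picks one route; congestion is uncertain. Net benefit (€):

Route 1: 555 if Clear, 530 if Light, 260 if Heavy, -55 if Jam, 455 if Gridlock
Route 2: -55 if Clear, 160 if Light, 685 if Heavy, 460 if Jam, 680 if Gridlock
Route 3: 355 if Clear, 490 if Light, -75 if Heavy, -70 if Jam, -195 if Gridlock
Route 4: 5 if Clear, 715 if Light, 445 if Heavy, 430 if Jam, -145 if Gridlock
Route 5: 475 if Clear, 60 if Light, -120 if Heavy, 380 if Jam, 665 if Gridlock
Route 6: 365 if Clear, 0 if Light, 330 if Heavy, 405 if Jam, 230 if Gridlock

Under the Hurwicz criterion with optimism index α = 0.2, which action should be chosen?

Route 1: 0.2·555 + 0.8·(-55) = 67
Route 2: 0.2·685 + 0.8·(-55) = 93
Route 3: 0.2·490 + 0.8·(-195) = -58
Route 4: 0.2·715 + 0.8·(-145) = 27
Route 5: 0.2·665 + 0.8·(-120) = 37
Route 6: 0.2·405 + 0.8·0 = 81
Highest Hurwicz score = 93 → Route 2.

Route 2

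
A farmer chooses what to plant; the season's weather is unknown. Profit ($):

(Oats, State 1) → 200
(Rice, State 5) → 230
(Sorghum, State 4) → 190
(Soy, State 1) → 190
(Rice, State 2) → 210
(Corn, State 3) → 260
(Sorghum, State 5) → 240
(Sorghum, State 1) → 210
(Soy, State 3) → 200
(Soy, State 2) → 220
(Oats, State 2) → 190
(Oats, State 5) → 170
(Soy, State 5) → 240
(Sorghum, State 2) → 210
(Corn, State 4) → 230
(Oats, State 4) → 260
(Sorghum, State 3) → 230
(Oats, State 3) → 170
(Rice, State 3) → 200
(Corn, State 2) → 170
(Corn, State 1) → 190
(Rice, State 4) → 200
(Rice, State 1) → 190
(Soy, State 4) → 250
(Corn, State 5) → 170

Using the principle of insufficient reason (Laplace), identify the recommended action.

Row averages: Soy=220, Oats=198, Corn=204, Sorghum=216, Rice=206
Highest average = 220 → Soy.

Soy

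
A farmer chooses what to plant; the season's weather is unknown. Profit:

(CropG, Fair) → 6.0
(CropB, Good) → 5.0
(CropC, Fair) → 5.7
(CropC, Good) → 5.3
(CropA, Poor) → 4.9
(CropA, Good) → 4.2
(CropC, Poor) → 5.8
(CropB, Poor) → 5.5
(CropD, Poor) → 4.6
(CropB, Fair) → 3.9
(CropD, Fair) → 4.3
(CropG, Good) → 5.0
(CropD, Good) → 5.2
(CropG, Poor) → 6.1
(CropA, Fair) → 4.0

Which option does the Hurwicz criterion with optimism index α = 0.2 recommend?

CropC: 0.2·5.8 + 0.8·5.3 = 5.4
CropA: 0.2·4.9 + 0.8·4.0 = 4.18
CropG: 0.2·6.1 + 0.8·5.0 = 5.22
CropD: 0.2·5.2 + 0.8·4.3 = 4.48
CropB: 0.2·5.5 + 0.8·3.9 = 4.22
Highest Hurwicz score = 5.4 → CropC.

CropC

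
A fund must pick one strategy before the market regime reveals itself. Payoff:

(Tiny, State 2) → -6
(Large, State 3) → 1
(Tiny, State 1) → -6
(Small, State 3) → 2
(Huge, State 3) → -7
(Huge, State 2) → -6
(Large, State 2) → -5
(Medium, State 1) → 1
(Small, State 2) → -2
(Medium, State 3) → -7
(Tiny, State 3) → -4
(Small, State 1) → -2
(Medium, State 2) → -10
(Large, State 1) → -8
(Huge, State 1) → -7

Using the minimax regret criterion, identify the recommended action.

Column bests: State 1=1, State 2=-2, State 3=2.
Tiny regrets: 7, 4, 6 → max 7
Small regrets: 3, 0, 0 → max 3
Medium regrets: 0, 8, 9 → max 9
Large regrets: 9, 3, 1 → max 9
Huge regrets: 8, 4, 9 → max 9
Smallest max regret = 3 → Small.

Small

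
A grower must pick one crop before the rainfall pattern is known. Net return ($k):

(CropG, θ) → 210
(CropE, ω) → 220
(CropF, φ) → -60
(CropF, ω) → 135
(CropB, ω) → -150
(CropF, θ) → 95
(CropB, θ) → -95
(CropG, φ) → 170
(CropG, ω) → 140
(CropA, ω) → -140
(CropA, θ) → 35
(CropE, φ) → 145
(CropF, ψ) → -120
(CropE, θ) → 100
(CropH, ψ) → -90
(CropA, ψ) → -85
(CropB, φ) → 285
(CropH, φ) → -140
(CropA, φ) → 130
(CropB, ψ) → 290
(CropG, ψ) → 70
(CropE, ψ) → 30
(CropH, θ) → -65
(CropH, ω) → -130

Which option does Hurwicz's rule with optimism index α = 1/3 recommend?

CropG

CropG: 1/3·210 + 2/3·70 = 350/3
CropE: 1/3·220 + 2/3·30 = 280/3
CropB: 1/3·290 + 2/3·(-150) = -10/3
CropH: 1/3·(-65) + 2/3·(-140) = -115
CropA: 1/3·130 + 2/3·(-140) = -50
CropF: 1/3·135 + 2/3·(-120) = -35
Highest Hurwicz score = 350/3 → CropG.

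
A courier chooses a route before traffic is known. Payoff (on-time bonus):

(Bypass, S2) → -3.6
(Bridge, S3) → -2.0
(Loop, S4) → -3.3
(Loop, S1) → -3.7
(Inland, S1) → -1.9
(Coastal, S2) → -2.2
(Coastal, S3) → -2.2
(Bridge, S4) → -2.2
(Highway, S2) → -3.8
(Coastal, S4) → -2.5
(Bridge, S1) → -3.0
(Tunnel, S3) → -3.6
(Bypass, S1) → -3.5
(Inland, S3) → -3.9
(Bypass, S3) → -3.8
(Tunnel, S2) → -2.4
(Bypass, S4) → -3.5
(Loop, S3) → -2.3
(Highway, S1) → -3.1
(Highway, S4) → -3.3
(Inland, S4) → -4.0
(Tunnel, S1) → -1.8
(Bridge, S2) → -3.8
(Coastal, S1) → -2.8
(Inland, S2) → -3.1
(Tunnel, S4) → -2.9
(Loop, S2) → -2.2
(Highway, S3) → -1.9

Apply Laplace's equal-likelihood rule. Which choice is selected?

Coastal

Row averages: Highway=-3.025, Inland=-3.225, Bridge=-2.75, Tunnel=-2.675, Loop=-2.875, Coastal=-2.425, Bypass=-3.6
Highest average = -2.425 → Coastal.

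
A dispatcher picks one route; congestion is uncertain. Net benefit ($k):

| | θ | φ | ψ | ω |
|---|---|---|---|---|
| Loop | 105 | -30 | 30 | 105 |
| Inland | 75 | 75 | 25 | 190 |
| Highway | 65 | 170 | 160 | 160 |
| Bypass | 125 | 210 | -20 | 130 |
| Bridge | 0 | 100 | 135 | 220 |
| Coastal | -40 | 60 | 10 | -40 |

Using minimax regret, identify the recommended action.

Column bests: θ=125, φ=210, ψ=160, ω=220.
Loop regrets: 20, 240, 130, 115 → max 240
Inland regrets: 50, 135, 135, 30 → max 135
Highway regrets: 60, 40, 0, 60 → max 60
Bypass regrets: 0, 0, 180, 90 → max 180
Bridge regrets: 125, 110, 25, 0 → max 125
Coastal regrets: 165, 150, 150, 260 → max 260
Smallest max regret = 60 → Highway.

Highway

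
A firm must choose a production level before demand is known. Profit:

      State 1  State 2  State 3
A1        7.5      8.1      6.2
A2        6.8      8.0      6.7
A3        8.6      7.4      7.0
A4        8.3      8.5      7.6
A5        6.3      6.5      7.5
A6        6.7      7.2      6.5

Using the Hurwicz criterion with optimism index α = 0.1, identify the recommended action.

A4

A1: 0.1·8.1 + 0.9·6.2 = 6.39
A2: 0.1·8.0 + 0.9·6.7 = 6.83
A3: 0.1·8.6 + 0.9·7.0 = 7.16
A4: 0.1·8.5 + 0.9·7.6 = 7.69
A5: 0.1·7.5 + 0.9·6.3 = 6.42
A6: 0.1·7.2 + 0.9·6.5 = 6.57
Highest Hurwicz score = 7.69 → A4.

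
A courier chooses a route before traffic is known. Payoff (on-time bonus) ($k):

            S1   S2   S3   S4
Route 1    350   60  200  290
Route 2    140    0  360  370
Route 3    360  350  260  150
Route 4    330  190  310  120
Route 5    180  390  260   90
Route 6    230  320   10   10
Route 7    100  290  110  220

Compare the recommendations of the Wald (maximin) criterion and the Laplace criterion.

Row minima: Route 1=60, Route 2=0, Route 3=150, Route 4=120, Route 5=90, Route 6=10, Route 7=100
Best worst-case = 150 → Route 3.
Row averages: Route 1=225, Route 2=217.5, Route 3=280, Route 4=237.5, Route 5=230, Route 6=142.5, Route 7=180
Highest average = 280 → Route 3.

maximin → Route 3; laplace → Route 3 (agree)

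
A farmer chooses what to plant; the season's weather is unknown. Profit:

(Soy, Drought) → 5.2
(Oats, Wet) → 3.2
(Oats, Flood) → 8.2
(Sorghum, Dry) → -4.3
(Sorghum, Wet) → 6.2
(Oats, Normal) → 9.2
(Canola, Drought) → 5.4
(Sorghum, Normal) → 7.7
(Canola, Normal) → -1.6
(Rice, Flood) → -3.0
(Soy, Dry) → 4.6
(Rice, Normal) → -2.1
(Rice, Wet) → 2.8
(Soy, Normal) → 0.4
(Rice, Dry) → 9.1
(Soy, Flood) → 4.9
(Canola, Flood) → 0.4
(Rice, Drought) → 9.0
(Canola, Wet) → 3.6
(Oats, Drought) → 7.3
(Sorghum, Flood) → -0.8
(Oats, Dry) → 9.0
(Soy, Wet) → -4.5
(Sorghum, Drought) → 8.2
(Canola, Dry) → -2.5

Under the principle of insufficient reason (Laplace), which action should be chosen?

Row averages: Sorghum=3.4, Oats=7.38, Rice=3.16, Canola=1.06, Soy=2.12
Highest average = 7.38 → Oats.

Oats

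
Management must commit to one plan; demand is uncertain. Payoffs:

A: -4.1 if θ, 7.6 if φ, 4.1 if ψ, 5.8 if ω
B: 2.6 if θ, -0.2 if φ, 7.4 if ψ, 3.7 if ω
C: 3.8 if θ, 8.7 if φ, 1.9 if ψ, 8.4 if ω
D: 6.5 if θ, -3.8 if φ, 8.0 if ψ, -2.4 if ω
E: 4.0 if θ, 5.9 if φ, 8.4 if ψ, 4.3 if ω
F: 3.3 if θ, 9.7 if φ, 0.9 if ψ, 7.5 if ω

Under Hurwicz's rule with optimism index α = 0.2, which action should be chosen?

E

A: 0.2·7.6 + 0.8·(-4.1) = -1.76
B: 0.2·7.4 + 0.8·(-0.2) = 1.32
C: 0.2·8.7 + 0.8·1.9 = 3.26
D: 0.2·8.0 + 0.8·(-3.8) = -1.44
E: 0.2·8.4 + 0.8·4.0 = 4.88
F: 0.2·9.7 + 0.8·0.9 = 2.66
Highest Hurwicz score = 4.88 → E.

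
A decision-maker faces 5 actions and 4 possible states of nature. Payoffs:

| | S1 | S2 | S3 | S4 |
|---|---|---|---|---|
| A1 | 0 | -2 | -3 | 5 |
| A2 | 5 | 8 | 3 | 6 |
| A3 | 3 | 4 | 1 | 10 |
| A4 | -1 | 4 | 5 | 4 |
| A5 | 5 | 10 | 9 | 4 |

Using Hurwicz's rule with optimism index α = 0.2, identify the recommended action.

A5

A1: 0.2·5 + 0.8·(-3) = -1.4
A2: 0.2·8 + 0.8·3 = 4
A3: 0.2·10 + 0.8·1 = 2.8
A4: 0.2·5 + 0.8·(-1) = 0.2
A5: 0.2·10 + 0.8·4 = 5.2
Highest Hurwicz score = 5.2 → A5.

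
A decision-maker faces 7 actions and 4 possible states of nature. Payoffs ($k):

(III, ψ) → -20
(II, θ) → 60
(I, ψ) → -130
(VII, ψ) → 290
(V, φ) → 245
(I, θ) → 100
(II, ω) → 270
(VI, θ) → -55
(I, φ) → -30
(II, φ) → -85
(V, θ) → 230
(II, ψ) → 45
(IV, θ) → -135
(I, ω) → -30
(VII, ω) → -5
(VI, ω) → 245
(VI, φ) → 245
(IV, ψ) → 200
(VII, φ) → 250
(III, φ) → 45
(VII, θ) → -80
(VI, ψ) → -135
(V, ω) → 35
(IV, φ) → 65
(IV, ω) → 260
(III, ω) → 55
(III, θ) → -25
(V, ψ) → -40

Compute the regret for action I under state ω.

Best payoff under ω is 270.
Regret = 270 − (-30) = 300.

300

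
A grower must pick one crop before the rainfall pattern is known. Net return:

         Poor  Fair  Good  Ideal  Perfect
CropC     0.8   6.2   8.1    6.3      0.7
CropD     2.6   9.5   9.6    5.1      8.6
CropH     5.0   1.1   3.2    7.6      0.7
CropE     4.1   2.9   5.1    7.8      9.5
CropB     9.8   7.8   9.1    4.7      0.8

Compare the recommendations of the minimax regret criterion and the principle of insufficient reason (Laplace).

Column bests: Poor=9.8, Fair=9.5, Good=9.6, Ideal=7.8, Perfect=9.5.
CropC regrets: 9.0, 3.3, 1.5, 1.5, 8.8 → max 9.0
CropD regrets: 7.2, 0.0, 0.0, 2.7, 0.9 → max 7.2
CropH regrets: 4.8, 8.4, 6.4, 0.2, 8.8 → max 8.8
CropE regrets: 5.7, 6.6, 4.5, 0.0, 0.0 → max 6.6
CropB regrets: 0.0, 1.7, 0.5, 3.1, 8.7 → max 8.7
Smallest max regret = 6.6 → CropE.
Row averages: CropC=4.42, CropD=7.08, CropH=3.52, CropE=5.88, CropB=6.44
Highest average = 7.08 → CropD.

minimax regret → CropE; laplace → CropD (disagree)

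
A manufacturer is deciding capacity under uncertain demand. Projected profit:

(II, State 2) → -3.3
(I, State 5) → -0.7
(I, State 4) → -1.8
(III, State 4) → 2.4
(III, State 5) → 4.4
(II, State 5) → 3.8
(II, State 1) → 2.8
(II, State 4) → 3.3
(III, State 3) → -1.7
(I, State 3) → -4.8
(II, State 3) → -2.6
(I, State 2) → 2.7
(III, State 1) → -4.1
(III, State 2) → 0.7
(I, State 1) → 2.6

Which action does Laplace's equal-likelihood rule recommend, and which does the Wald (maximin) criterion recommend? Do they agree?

Row averages: I=-0.4, II=0.8, III=0.34
Highest average = 0.8 → II.
Row minima: I=-4.8, II=-3.3, III=-4.1
Best worst-case = -3.3 → II.

laplace → II; maximin → II (agree)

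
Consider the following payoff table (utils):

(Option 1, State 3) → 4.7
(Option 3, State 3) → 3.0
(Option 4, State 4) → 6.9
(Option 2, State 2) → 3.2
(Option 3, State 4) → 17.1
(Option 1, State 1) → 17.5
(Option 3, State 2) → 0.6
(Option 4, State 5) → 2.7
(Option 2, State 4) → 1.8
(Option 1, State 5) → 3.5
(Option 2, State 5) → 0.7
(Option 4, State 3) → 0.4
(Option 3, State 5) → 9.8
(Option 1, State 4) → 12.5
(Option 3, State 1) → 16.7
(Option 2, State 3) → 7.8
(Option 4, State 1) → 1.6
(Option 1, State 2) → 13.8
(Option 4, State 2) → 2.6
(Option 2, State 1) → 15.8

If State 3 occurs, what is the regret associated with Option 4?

7.4

Best payoff under State 3 is 7.8.
Regret = 7.8 − 0.4 = 7.4.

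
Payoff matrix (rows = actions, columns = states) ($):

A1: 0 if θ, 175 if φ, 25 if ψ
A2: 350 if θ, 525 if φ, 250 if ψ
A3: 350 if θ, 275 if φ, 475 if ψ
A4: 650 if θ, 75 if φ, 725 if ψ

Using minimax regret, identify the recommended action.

Column bests: θ=650, φ=525, ψ=725.
A1 regrets: 650, 350, 700 → max 700
A2 regrets: 300, 0, 475 → max 475
A3 regrets: 300, 250, 250 → max 300
A4 regrets: 0, 450, 0 → max 450
Smallest max regret = 300 → A3.

A3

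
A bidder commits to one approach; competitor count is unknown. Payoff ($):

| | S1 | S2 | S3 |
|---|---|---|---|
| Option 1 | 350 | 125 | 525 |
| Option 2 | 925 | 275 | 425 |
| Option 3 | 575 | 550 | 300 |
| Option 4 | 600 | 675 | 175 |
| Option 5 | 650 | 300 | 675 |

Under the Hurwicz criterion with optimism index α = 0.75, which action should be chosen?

Option 2

Option 1: 0.75·525 + 0.25·125 = 425
Option 2: 0.75·925 + 0.25·275 = 762.5
Option 3: 0.75·575 + 0.25·300 = 506.25
Option 4: 0.75·675 + 0.25·175 = 550
Option 5: 0.75·675 + 0.25·300 = 581.25
Highest Hurwicz score = 762.5 → Option 2.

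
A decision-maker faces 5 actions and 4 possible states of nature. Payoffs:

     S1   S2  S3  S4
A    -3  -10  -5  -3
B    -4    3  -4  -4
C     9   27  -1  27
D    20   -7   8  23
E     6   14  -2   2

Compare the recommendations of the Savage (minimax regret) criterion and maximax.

Column bests: S1=20, S2=27, S3=8, S4=27.
A regrets: 23, 37, 13, 30 → max 37
B regrets: 24, 24, 12, 31 → max 31
C regrets: 11, 0, 9, 0 → max 11
D regrets: 0, 34, 0, 4 → max 34
E regrets: 14, 13, 10, 25 → max 25
Smallest max regret = 11 → C.
Row maxima: A=-3, B=3, C=27, D=23, E=14
Best best-case = 27 → C.

minimax regret → C; maximax → C (agree)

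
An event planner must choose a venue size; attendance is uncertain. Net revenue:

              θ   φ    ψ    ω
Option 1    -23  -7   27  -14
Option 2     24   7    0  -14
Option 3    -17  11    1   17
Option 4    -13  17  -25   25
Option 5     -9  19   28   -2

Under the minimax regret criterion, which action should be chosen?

Column bests: θ=24, φ=19, ψ=28, ω=25.
Option 1 regrets: 47, 26, 1, 39 → max 47
Option 2 regrets: 0, 12, 28, 39 → max 39
Option 3 regrets: 41, 8, 27, 8 → max 41
Option 4 regrets: 37, 2, 53, 0 → max 53
Option 5 regrets: 33, 0, 0, 27 → max 33
Smallest max regret = 33 → Option 5.

Option 5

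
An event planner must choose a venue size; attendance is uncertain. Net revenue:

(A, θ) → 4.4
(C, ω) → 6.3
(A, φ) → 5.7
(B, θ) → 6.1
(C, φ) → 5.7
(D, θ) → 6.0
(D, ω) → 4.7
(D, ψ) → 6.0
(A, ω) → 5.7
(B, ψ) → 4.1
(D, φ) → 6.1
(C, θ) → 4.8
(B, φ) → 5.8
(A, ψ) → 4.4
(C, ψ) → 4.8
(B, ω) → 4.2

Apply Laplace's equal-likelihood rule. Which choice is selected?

D

Row averages: A=5.05, B=5.05, C=5.4, D=5.7
Highest average = 5.7 → D.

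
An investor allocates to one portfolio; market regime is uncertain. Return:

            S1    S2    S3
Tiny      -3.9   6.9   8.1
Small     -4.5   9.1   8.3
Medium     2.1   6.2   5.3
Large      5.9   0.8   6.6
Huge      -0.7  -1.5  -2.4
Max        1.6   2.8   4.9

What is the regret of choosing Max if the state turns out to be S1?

4.3

Best payoff under S1 is 5.9.
Regret = 5.9 − 1.6 = 4.3.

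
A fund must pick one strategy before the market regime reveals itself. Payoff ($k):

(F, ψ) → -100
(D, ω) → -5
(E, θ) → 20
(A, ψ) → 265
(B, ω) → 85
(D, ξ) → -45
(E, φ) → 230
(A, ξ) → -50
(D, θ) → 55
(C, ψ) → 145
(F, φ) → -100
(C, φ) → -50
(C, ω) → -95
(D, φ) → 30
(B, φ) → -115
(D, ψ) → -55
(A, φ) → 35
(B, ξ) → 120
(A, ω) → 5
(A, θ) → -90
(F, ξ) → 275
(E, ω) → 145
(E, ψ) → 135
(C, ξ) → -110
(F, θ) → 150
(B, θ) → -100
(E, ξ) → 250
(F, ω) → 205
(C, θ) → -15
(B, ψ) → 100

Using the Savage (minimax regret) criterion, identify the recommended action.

Column bests: θ=150, φ=230, ψ=265, ω=205, ξ=275.
A regrets: 240, 195, 0, 200, 325 → max 325
B regrets: 250, 345, 165, 120, 155 → max 345
C regrets: 165, 280, 120, 300, 385 → max 385
D regrets: 95, 200, 320, 210, 320 → max 320
E regrets: 130, 0, 130, 60, 25 → max 130
F regrets: 0, 330, 365, 0, 0 → max 365
Smallest max regret = 130 → E.

E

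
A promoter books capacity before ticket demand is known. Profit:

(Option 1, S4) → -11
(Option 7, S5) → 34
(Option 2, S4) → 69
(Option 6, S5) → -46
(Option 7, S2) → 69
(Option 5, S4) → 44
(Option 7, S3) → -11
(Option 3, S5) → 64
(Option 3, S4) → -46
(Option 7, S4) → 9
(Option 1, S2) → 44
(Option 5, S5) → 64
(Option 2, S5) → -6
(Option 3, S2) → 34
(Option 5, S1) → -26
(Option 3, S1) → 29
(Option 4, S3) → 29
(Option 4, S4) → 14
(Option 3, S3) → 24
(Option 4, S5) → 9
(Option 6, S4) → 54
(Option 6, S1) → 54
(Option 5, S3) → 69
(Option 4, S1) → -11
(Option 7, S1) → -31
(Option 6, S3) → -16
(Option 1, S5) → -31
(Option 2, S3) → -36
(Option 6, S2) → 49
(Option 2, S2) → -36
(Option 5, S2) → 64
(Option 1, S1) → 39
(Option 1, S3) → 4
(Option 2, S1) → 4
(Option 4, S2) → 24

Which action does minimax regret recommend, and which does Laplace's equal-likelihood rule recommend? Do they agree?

minimax regret → Option 4; laplace → Option 5 (disagree)

Column bests: S1=54, S2=69, S3=69, S4=69, S5=64.
Option 1 regrets: 15, 25, 65, 80, 95 → max 95
Option 2 regrets: 50, 105, 105, 0, 70 → max 105
Option 3 regrets: 25, 35, 45, 115, 0 → max 115
Option 4 regrets: 65, 45, 40, 55, 55 → max 65
Option 5 regrets: 80, 5, 0, 25, 0 → max 80
Option 6 regrets: 0, 20, 85, 15, 110 → max 110
Option 7 regrets: 85, 0, 80, 60, 30 → max 85
Smallest max regret = 65 → Option 4.
Row averages: Option 1=9, Option 2=-1, Option 3=21, Option 4=13, Option 5=43, Option 6=19, Option 7=14
Highest average = 43 → Option 5.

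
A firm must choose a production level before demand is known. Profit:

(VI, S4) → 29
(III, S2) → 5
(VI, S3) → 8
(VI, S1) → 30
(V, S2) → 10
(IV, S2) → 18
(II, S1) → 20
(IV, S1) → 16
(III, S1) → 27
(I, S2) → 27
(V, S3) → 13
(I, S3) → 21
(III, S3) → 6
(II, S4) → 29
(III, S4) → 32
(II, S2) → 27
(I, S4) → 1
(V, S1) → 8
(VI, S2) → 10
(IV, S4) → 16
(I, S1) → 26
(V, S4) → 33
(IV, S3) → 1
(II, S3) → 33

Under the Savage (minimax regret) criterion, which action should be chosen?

II

Column bests: S1=30, S2=27, S3=33, S4=33.
I regrets: 4, 0, 12, 32 → max 32
II regrets: 10, 0, 0, 4 → max 10
III regrets: 3, 22, 27, 1 → max 27
IV regrets: 14, 9, 32, 17 → max 32
V regrets: 22, 17, 20, 0 → max 22
VI regrets: 0, 17, 25, 4 → max 25
Smallest max regret = 10 → II.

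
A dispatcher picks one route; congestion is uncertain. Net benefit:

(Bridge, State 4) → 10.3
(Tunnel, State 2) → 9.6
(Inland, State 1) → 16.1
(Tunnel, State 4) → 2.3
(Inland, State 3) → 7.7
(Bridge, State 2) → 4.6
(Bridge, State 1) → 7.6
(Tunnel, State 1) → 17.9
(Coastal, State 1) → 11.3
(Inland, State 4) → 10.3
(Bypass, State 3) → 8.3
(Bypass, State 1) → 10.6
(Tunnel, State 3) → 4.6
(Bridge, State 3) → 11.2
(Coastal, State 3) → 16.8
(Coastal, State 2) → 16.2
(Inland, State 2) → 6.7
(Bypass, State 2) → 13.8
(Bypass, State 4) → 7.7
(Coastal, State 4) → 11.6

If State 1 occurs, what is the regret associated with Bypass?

7.3

Best payoff under State 1 is 17.9.
Regret = 17.9 − 10.6 = 7.3.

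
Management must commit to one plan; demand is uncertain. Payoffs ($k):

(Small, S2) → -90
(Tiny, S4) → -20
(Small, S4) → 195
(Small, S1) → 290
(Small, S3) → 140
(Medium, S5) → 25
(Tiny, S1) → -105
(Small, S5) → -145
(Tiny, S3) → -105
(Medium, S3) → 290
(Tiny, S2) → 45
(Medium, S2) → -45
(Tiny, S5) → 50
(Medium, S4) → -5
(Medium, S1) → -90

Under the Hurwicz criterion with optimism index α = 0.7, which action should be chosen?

Medium

Tiny: 0.7·50 + 0.3·(-105) = 3.5
Small: 0.7·290 + 0.3·(-145) = 159.5
Medium: 0.7·290 + 0.3·(-90) = 176
Highest Hurwicz score = 176 → Medium.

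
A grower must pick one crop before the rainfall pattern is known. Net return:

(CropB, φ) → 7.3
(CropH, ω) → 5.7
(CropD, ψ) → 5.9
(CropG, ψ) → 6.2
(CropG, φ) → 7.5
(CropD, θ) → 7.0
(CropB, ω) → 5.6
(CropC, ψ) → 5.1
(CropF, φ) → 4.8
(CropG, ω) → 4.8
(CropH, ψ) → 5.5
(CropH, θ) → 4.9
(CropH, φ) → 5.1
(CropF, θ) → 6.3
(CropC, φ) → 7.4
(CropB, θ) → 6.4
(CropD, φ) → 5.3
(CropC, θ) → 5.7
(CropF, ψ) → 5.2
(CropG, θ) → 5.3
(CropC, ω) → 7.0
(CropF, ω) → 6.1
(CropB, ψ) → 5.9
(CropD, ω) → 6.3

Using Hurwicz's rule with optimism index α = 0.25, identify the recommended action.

CropG: 0.25·7.5 + 0.75·4.8 = 5.475
CropC: 0.25·7.4 + 0.75·5.1 = 5.675
CropF: 0.25·6.3 + 0.75·4.8 = 5.175
CropH: 0.25·5.7 + 0.75·4.9 = 5.1
CropD: 0.25·7.0 + 0.75·5.3 = 5.725
CropB: 0.25·7.3 + 0.75·5.6 = 6.025
Highest Hurwicz score = 6.025 → CropB.

CropB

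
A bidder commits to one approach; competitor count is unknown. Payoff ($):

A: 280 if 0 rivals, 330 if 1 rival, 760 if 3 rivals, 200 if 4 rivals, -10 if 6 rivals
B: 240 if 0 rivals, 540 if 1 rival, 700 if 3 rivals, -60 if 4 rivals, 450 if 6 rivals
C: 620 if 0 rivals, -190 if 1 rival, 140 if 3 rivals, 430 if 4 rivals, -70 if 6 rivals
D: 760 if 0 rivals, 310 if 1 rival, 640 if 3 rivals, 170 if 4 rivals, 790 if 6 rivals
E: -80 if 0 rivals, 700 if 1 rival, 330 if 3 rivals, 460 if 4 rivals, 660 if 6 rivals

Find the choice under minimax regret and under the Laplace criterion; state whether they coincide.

Column bests: 0 rivals=760, 1 rival=700, 3 rivals=760, 4 rivals=460, 6 rivals=790.
A regrets: 480, 370, 0, 260, 800 → max 800
B regrets: 520, 160, 60, 520, 340 → max 520
C regrets: 140, 890, 620, 30, 860 → max 890
D regrets: 0, 390, 120, 290, 0 → max 390
E regrets: 840, 0, 430, 0, 130 → max 840
Smallest max regret = 390 → D.
Row averages: A=312, B=374, C=186, D=534, E=414
Highest average = 534 → D.

minimax regret → D; laplace → D (agree)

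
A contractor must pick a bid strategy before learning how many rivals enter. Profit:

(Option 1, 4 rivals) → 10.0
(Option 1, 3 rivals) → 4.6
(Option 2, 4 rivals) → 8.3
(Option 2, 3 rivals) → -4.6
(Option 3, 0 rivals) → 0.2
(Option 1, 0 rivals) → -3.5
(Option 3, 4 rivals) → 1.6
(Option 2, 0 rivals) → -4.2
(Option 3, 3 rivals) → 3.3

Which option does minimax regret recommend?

Option 1

Column bests: 0 rivals=0.2, 3 rivals=4.6, 4 rivals=10.0.
Option 1 regrets: 3.7, 0.0, 0.0 → max 3.7
Option 2 regrets: 4.4, 9.2, 1.7 → max 9.2
Option 3 regrets: 0.0, 1.3, 8.4 → max 8.4
Smallest max regret = 3.7 → Option 1.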